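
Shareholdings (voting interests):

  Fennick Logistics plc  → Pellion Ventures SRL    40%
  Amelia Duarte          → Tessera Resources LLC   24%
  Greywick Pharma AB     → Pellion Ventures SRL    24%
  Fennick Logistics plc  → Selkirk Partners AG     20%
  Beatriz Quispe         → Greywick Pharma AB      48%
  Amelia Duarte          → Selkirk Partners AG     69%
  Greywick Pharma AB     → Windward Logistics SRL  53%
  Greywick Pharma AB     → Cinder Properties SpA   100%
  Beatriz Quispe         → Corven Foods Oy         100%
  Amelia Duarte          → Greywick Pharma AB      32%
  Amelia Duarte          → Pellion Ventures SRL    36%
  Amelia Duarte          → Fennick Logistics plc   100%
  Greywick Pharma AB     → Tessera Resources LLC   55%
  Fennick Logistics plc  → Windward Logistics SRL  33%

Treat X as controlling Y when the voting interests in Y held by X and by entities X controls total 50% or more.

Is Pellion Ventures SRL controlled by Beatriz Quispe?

Beatriz holds 100% of Corven, so Beatriz controls Corven.
Neither Beatriz nor any entity Beatriz controls holds any voting interest in Pellion.
So Beatriz does not control Pellion.

No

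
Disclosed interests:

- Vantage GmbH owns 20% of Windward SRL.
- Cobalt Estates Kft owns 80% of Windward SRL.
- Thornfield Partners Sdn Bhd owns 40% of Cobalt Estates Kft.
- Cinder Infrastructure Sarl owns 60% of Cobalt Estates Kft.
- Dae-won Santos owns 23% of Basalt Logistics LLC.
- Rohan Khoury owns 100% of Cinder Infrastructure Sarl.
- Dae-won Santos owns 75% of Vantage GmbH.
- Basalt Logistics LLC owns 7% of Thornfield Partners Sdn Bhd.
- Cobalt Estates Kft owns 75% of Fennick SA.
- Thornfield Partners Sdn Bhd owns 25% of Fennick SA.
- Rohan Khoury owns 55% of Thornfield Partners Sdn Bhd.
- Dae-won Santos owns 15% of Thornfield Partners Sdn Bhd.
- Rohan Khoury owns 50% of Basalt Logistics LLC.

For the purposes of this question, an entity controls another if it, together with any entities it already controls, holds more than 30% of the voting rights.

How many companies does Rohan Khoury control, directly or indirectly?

Rohan holds 50% of Basalt, so Rohan controls Basalt.
Rohan holds 100% of Cinder, so Rohan controls Cinder.
Basalt and Rohan together hold 7% + 55% = 62% of Thornfield, so Rohan controls Thornfield.
Cinder and Thornfield together hold 60% + 40% = 100% of Cobalt, so Rohan controls Cobalt.
Thornfield and Cobalt together hold 25% + 75% = 100% of Fennick, so Rohan controls Fennick.
Cobalt holds 80% of Windward, so Rohan controls Windward.
No other company's threshold is met.
Rohan controls 6 companies.

6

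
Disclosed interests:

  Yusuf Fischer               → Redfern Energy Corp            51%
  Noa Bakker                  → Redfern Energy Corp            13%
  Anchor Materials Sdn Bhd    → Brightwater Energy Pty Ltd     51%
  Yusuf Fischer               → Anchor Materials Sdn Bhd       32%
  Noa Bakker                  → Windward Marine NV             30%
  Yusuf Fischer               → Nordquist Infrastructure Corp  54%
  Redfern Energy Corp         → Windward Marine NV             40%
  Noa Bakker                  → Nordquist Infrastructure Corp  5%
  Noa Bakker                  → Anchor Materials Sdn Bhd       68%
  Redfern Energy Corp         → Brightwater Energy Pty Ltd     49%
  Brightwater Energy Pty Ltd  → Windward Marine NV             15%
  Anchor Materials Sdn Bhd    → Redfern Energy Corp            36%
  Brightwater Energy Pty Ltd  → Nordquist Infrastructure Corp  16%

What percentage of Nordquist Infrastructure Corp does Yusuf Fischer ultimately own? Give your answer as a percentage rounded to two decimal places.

61.51%

Yusuf reaches Nordquist along 4 paths.
Direct stake: 54% = 54%.
Via Anchor → Brightwater: 32% × 51% × 16% = 2.6112%.
Via Redfern → Brightwater: 51% × 49% × 16% = 3.9984%.
Via Anchor → Redfern → Brightwater: 32% × 36% × 49% × 16% = 0.903168%.
Total: 54% + 2.6112% + 3.9984% + 0.903168% = 61.512768%.
Rounded: 61.51%.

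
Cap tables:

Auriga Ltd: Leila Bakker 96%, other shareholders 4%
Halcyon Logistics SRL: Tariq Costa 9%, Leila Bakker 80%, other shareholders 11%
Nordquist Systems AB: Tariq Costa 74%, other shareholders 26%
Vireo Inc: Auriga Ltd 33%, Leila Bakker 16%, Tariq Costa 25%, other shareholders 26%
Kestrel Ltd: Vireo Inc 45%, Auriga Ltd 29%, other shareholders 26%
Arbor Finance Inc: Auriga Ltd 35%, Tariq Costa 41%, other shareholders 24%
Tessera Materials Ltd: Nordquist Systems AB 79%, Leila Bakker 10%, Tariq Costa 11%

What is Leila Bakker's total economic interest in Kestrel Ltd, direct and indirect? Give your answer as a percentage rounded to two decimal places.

49.30%

Leila reaches Kestrel along 3 paths.
Via Auriga → Vireo: 96% × 33% × 45% = 14.256%.
Via Vireo: 16% × 45% = 7.2%.
Via Auriga: 96% × 29% = 27.84%.
Total: 14.256% + 7.2% + 27.84% = 49.296%.
Rounded: 49.30%.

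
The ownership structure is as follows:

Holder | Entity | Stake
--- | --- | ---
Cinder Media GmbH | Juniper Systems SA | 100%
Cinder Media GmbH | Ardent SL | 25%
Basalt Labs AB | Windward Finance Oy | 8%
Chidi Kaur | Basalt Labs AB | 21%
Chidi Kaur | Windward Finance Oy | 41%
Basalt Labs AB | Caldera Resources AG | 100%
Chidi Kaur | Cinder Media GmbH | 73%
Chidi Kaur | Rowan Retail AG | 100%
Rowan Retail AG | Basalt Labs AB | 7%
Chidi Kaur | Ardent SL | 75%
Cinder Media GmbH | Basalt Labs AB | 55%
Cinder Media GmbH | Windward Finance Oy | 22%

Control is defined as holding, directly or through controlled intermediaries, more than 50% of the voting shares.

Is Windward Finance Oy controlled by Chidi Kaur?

Chidi holds 73% of Cinder, so Chidi controls Cinder.
Chidi holds 100% of Rowan, so Chidi controls Rowan.
Cinder and Rowan and Chidi together hold 55% + 7% + 21% = 83% of Basalt, so Chidi controls Basalt.
Cinder and Basalt and Chidi together hold 22% + 8% + 41% = 71% of Windward, so Chidi controls Windward.

Yes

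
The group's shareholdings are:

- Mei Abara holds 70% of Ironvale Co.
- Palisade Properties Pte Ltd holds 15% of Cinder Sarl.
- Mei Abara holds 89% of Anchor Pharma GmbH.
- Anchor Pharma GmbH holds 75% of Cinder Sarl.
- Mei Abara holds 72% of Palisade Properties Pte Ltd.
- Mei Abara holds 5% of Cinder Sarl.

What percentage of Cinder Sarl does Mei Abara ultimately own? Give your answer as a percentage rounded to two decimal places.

82.55%

Mei reaches Cinder along 3 paths.
Via Palisade: 72% × 15% = 10.8%.
Via Anchor: 89% × 75% = 66.75%.
Direct stake: 5% = 5%.
Total: 10.8% + 66.75% + 5% = 82.55%.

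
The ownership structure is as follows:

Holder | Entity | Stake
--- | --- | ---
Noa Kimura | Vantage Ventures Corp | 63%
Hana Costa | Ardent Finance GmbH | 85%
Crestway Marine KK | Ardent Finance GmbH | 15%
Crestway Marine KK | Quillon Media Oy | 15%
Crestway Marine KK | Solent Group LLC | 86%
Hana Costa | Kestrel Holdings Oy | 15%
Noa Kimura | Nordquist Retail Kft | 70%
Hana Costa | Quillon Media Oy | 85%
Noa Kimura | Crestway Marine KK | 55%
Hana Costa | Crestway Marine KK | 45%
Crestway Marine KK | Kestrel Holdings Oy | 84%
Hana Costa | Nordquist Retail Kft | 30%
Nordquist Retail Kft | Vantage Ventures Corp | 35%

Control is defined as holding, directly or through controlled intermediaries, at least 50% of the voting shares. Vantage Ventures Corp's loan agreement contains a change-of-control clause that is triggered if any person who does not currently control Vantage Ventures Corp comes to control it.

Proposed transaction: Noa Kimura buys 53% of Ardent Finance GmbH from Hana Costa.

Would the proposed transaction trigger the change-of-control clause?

The purchase adds only to Noa's holdings (Hana's stake shrinks), so Noa is the only person who could newly come to control Vantage.
Noa holds 70% of Nordquist, so Noa controls Nordquist.
Noa and Nordquist together hold 63% + 35% = 98% of Vantage, so Noa controls Vantage.
So Noa already controls Vantage before the transaction.
After the purchase, Noa holds 53% of Ardent directly, and Hana's stake falls to 32%.
Noa controlled Vantage already, so this is not a new person acquiring control; every other person's position is unchanged or reduced.
No new person acquires control, so the clause is not triggered.

No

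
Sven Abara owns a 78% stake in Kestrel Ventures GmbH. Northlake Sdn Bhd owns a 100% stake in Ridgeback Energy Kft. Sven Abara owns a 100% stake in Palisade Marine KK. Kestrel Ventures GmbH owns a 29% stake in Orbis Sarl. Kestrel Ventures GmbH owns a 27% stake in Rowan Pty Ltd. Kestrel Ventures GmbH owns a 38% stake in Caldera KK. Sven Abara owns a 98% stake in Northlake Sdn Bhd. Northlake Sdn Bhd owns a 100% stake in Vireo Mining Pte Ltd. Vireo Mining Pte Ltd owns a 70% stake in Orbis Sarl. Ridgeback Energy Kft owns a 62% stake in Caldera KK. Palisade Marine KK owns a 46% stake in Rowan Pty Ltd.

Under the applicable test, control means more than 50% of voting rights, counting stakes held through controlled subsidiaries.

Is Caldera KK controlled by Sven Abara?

Sven holds 78% of Kestrel, so Sven controls Kestrel.
Sven holds 98% of Northlake, so Sven controls Northlake.
Northlake holds 100% of Ridgeback, so Sven controls Ridgeback.
Kestrel and Ridgeback together hold 38% + 62% = 100% of Caldera, so Sven controls Caldera.

Yes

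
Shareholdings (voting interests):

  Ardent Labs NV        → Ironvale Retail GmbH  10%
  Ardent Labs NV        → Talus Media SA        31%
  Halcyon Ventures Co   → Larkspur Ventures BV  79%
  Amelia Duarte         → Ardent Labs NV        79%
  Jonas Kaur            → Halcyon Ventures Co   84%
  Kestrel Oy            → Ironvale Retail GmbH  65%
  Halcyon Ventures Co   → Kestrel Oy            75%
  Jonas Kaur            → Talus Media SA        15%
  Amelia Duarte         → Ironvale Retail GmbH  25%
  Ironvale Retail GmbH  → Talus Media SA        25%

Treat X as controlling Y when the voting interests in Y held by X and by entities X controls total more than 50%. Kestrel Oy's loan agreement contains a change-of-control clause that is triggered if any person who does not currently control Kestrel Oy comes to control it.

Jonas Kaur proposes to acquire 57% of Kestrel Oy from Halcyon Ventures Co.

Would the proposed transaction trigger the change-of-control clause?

No

The purchase adds only to Jonas's holdings (Halcyon's stake shrinks), so Jonas is the only person who could newly come to control Kestrel.
Jonas holds 84% of Halcyon, so Jonas controls Halcyon.
Halcyon holds 75% of Kestrel, so Jonas controls Kestrel.
So Jonas already controls Kestrel before the transaction.
After the purchase, Jonas holds 57% of Kestrel directly, and Halcyon's stake falls to 18%.
Jonas controlled Kestrel already, so this is not a new person acquiring control; every other person's position is unchanged or reduced.
No new person acquires control, so the clause is not triggered.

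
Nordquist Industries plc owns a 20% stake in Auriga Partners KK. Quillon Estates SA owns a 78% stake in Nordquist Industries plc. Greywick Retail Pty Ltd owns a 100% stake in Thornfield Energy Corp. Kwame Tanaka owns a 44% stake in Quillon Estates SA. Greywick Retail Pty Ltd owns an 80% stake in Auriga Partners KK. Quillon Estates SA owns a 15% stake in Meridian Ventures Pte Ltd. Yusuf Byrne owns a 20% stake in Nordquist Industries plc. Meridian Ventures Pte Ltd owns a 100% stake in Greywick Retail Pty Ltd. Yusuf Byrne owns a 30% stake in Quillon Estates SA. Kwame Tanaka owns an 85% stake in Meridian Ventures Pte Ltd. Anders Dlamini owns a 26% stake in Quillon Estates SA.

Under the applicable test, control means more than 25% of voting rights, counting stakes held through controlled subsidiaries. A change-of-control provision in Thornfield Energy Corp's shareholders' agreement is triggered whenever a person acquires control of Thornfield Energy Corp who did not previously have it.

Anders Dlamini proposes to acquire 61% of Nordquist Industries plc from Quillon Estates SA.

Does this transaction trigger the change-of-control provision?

No

The purchase adds only to Anders's holdings (Quillon's stake shrinks), so Anders is the only person who could newly come to control Thornfield.
Anders holds 26% of Quillon, so Anders controls Quillon.
Quillon holds 78% of Nordquist, so Anders controls Nordquist.
Neither Anders nor any entity Anders controls holds any voting interest in Thornfield.
So before the transaction, Anders does not control Thornfield.
After the purchase, Anders holds 61% of Nordquist directly, and Quillon's stake falls to 17%.
Quillon and Anders together hold 17% + 61% = 78% of Nordquist, so Anders controls Nordquist.
After the transaction, neither Anders nor any entity Anders controls holds a voting interest in Thornfield, so Anders still does not control it.
No new person acquires control, so the clause is not triggered.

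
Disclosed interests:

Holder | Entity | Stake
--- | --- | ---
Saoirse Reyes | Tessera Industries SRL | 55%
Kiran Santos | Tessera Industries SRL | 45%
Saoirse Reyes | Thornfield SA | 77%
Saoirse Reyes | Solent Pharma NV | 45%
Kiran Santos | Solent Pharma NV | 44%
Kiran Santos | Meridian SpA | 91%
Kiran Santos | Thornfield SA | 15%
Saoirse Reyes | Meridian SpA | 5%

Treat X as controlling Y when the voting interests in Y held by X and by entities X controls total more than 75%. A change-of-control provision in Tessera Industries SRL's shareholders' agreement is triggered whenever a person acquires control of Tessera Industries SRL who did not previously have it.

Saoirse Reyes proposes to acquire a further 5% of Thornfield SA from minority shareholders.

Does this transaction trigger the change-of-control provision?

No

The purchase changes only Saoirse's holdings, so Saoirse is the only person who could newly come to control Tessera.
Saoirse holds 77% of Thornfield, so Saoirse controls Thornfield.
In Tessera, Saoirse's side holds only 55%, not > 75%.
So before the transaction, Saoirse does not control Tessera.
After the purchase, Saoirse's direct stake in Thornfield rises to 77% + 5% = 82%.
Saoirse holds 82% of Thornfield, so Saoirse controls Thornfield.
After the transaction, Saoirse's side holds 55% of Tessera, not > 75%, so Saoirse still does not control Tessera.
No new person acquires control, so the clause is not triggered.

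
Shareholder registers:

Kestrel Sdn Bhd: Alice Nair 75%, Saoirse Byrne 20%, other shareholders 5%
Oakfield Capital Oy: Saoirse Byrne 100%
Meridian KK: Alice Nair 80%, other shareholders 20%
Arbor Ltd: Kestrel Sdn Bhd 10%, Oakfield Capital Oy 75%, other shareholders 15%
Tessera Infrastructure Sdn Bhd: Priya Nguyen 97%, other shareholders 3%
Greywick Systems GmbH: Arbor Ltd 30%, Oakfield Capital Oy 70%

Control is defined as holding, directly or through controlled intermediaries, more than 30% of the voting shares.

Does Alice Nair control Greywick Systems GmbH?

No

Alice holds 75% of Kestrel, so Alice controls Kestrel.
Alice holds 80% of Meridian, so Alice controls Meridian.
Neither Alice nor any entity Alice controls holds any voting interest in Greywick.
So Alice does not control Greywick.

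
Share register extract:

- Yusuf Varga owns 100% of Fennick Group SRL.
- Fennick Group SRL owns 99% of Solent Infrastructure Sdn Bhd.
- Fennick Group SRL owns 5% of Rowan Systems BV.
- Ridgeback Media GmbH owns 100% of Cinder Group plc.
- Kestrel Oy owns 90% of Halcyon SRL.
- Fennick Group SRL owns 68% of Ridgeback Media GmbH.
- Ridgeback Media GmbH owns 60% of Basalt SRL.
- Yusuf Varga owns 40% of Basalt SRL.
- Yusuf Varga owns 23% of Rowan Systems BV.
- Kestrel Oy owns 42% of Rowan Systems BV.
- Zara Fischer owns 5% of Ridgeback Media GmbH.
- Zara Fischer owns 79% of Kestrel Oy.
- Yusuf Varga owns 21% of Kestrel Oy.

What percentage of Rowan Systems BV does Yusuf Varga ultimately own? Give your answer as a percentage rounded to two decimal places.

36.82%

Yusuf reaches Rowan along 3 paths.
Via Kestrel: 21% × 42% = 8.82%.
Via Fennick: 100% × 5% = 5%.
Direct stake: 23% = 23%.
Total: 8.82% + 5% + 23% = 36.82%.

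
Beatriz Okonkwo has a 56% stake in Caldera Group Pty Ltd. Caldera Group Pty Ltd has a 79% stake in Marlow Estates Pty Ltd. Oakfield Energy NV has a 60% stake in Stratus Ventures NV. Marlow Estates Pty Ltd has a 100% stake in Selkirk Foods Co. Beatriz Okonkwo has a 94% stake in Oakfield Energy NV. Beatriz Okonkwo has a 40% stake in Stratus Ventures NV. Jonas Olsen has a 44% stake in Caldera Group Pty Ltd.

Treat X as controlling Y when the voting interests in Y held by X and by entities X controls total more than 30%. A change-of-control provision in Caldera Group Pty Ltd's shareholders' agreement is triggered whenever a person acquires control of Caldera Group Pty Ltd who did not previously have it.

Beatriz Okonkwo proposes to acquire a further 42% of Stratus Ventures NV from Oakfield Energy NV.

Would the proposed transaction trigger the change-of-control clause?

The purchase adds only to Beatriz's holdings (Oakfield's stake shrinks), so Beatriz is the only person who could newly come to control Caldera.
Beatriz holds 56% of Caldera, so Beatriz controls Caldera.
So Beatriz already controls Caldera before the transaction.
After the purchase, Beatriz's direct stake in Stratus rises to 40% + 42% = 82%, and Oakfield's stake falls to 18%.
Beatriz controlled Caldera already, so this is not a new person acquiring control; every other person's position is unchanged or reduced.
No new person acquires control, so the clause is not triggered.

No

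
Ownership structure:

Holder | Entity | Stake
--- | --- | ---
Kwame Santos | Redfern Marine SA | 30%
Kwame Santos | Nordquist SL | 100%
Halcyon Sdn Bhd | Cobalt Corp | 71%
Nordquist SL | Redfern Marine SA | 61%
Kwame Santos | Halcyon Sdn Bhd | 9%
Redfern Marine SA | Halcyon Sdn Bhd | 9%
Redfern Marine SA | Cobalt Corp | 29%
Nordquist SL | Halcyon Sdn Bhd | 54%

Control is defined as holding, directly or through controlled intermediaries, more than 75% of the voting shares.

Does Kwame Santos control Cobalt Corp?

No

Kwame holds 100% of Nordquist, so Kwame controls Nordquist.
Kwame and Nordquist together hold 30% + 61% = 91% of Redfern, so Kwame controls Redfern.
In Cobalt, Kwame's side holds only 29%, not > 75%.
So Kwame does not control Cobalt.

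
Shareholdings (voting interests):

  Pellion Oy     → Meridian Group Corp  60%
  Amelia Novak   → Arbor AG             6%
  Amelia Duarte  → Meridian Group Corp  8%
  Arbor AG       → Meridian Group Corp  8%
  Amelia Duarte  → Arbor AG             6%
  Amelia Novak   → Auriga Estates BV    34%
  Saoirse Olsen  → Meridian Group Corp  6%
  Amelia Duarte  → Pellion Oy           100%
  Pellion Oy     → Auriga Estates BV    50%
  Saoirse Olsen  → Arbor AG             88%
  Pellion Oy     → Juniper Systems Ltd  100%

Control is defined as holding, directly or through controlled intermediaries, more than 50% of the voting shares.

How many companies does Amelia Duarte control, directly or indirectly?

Amelia Duarte holds 100% of Pellion, so Amelia Duarte controls Pellion.
Pellion holds 100% of Juniper, so Amelia Duarte controls Juniper.
Pellion and Amelia Duarte together hold 60% + 8% = 68% of Meridian, so Amelia Duarte controls Meridian.
No other company's threshold is met.
Amelia Duarte controls 3 companies.

3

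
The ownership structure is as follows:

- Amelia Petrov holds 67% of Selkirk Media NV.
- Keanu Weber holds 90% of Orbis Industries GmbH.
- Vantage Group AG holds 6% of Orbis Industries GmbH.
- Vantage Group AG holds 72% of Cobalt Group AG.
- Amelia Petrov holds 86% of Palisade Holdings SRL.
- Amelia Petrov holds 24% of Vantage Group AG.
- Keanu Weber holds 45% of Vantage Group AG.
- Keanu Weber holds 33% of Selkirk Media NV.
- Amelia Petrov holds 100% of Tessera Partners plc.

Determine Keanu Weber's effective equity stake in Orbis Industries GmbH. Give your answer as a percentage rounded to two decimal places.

92.70%

Keanu reaches Orbis along 2 paths.
Via Vantage: 45% × 6% = 2.7%.
Direct stake: 90% = 90%.
Total: 2.7% + 90% = 92.7%.
Rounded: 92.70%.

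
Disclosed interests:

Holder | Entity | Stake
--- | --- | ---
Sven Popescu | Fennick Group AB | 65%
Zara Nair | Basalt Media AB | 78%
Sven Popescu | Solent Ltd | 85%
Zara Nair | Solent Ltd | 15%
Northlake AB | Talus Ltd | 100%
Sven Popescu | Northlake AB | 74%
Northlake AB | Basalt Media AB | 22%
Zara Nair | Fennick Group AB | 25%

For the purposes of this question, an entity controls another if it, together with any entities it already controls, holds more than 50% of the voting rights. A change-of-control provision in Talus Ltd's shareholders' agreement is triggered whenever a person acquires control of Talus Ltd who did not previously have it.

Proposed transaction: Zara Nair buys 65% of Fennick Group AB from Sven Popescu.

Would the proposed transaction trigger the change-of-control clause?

The purchase adds only to Zara's holdings (Sven's stake shrinks), so Zara is the only person who could newly come to control Talus.
Zara holds 78% of Basalt, so Zara controls Basalt.
Neither Zara nor any entity Zara controls holds any voting interest in Talus.
So before the transaction, Zara does not control Talus.
After the purchase, Zara's direct stake in Fennick rises to 25% + 65% = 90%, and Sven's stake falls to 0%.
Zara holds 90% of Fennick, so Zara controls Fennick.
After the transaction, neither Zara nor any entity Zara controls holds a voting interest in Talus, so Zara still does not control it.
No new person acquires control, so the clause is not triggered.

No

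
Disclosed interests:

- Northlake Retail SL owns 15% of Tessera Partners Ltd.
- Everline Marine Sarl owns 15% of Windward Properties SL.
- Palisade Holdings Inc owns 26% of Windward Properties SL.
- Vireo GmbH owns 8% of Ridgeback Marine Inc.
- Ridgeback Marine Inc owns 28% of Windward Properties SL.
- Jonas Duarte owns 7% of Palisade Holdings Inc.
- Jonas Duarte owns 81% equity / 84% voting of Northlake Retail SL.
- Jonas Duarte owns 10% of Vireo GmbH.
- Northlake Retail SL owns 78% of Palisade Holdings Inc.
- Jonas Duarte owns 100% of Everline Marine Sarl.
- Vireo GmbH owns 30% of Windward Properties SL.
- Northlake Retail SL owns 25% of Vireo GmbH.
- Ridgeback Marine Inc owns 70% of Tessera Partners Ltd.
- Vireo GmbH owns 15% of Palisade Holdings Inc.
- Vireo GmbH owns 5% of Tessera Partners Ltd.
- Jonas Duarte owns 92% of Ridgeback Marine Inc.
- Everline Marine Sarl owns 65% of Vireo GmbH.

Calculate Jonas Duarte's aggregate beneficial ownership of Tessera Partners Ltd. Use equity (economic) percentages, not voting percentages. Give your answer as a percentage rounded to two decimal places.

86.65%

Jonas reaches Tessera along 8 paths.
Via Northlake: 81% × 15% = 12.15%.
Via Vireo: 10% × 5% = 0.5%.
Via Everline → Vireo: 100% × 65% × 5% = 3.25%.
Via Northlake → Vireo: 81% × 25% × 5% = 1.0125%.
Via Vireo → Ridgeback: 10% × 8% × 70% = 0.56%.
Via Everline → Vireo → Ridgeback: 100% × 65% × 8% × 70% = 3.64%.
Via Northlake → Vireo → Ridgeback: 81% × 25% × 8% × 70% = 1.134%.
Via Ridgeback: 92% × 70% = 64.4%.
Total: 12.15% + 0.5% + 3.25% + 1.0125% + 0.56% + 3.64% + 1.134% + 64.4% = 86.6465%.
Rounded: 86.65%.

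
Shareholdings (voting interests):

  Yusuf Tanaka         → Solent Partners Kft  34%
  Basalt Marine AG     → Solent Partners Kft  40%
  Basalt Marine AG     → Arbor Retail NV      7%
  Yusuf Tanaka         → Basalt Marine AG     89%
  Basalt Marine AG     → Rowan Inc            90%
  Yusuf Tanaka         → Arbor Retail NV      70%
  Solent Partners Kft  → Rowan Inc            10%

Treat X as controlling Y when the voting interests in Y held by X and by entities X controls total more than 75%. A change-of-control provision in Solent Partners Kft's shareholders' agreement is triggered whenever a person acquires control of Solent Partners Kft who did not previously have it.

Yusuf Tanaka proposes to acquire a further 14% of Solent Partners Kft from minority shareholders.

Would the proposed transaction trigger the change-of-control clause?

Yes

The purchase changes only Yusuf's holdings, so Yusuf is the only person who could newly come to control Solent.
Yusuf holds 89% of Basalt, so Yusuf controls Basalt.
Basalt and Yusuf together hold 7% + 70% = 77% of Arbor, so Yusuf controls Arbor.
Basalt holds 90% of Rowan, so Yusuf controls Rowan.
In Solent, Yusuf's side holds only 34% + 40% = 74%, not > 75%.
So before the transaction, Yusuf does not control Solent.
After the purchase, Yusuf's direct stake in Solent rises to 34% + 14% = 48%.
Yusuf and Basalt together hold 48% + 40% = 88% of Solent, so Yusuf controls Solent.
Yusuf did not control Solent before and does after, so the clause is triggered.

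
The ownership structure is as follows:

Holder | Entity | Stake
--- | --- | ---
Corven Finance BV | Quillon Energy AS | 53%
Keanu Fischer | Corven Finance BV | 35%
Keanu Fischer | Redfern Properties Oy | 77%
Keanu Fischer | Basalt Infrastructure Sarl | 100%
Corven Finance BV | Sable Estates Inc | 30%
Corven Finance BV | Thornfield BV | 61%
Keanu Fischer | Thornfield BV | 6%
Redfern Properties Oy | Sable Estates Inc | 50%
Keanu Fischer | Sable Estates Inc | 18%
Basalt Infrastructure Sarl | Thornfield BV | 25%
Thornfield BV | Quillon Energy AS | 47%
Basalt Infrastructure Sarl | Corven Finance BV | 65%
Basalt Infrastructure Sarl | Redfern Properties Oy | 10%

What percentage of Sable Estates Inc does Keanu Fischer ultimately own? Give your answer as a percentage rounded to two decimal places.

91.50%

Keanu reaches Sable along 5 paths.
Via Redfern: 77% × 50% = 38.5%.
Via Basalt → Redfern: 100% × 10% × 50% = 5%.
Via Corven: 35% × 30% = 10.5%.
Via Basalt → Corven: 100% × 65% × 30% = 19.5%.
Direct stake: 18% = 18%.
Total: 38.5% + 5% + 10.5% + 19.5% + 18% = 91.5%.
Rounded: 91.50%.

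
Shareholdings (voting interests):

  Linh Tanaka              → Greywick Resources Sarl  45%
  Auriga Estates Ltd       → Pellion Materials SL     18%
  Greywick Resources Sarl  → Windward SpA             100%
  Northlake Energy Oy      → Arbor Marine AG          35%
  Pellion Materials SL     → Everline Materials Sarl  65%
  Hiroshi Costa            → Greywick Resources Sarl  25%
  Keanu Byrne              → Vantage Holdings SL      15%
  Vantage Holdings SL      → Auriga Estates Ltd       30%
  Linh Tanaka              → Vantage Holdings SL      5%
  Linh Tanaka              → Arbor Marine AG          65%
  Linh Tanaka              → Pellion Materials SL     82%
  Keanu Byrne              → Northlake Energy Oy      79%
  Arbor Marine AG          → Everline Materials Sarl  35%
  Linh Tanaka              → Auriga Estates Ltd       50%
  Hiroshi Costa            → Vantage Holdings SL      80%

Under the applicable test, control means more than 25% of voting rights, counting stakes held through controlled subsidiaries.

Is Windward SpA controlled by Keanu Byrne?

No

Keanu holds 79% of Northlake, so Keanu controls Northlake.
Northlake holds 35% of Arbor, so Keanu controls Arbor.
Arbor holds 35% of Everline, so Keanu controls Everline.
Neither Keanu nor any entity Keanu controls holds any voting interest in Windward.
So Keanu does not control Windward.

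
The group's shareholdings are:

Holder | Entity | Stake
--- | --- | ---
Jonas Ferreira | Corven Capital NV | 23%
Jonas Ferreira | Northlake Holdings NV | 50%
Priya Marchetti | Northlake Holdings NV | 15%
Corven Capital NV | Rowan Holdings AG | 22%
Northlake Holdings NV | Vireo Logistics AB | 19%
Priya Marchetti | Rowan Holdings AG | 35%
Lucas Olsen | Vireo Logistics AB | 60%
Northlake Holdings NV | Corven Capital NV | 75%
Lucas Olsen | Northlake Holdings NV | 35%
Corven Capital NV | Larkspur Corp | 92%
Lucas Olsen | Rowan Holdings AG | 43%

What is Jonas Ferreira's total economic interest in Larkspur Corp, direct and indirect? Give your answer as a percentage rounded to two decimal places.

55.66%

Jonas reaches Larkspur along 2 paths.
Via Corven: 23% × 92% = 21.16%.
Via Northlake → Corven: 50% × 75% × 92% = 34.5%.
Total: 21.16% + 34.5% = 55.66%.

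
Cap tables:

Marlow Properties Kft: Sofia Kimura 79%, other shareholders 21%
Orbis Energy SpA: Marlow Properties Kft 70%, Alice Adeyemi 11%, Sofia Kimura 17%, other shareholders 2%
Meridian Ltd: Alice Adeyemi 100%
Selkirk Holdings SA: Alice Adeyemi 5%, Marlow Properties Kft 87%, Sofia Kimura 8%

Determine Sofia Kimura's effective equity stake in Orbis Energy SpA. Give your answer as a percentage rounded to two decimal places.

Sofia reaches Orbis along 2 paths.
Via Marlow: 79% × 70% = 55.3%.
Direct stake: 17% = 17%.
Total: 55.3% + 17% = 72.3%.
Rounded: 72.30%.

72.30%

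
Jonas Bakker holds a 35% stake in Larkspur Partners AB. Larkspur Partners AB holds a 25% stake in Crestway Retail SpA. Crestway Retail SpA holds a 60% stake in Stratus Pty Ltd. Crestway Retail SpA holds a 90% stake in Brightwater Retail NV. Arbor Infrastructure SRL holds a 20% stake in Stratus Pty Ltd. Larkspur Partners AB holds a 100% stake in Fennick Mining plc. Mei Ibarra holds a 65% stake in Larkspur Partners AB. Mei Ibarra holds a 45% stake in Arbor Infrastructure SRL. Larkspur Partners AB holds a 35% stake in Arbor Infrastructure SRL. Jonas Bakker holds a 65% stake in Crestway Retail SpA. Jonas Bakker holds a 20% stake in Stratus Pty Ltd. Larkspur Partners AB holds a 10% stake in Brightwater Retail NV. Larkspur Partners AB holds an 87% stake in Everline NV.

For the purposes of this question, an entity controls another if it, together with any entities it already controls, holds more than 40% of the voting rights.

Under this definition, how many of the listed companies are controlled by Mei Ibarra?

Mei holds 65% of Larkspur, so Mei controls Larkspur.
Larkspur holds 87% of Everline, so Mei controls Everline.
Mei and Larkspur together hold 45% + 35% = 80% of Arbor, so Mei controls Arbor.
Larkspur holds 100% of Fennick, so Mei controls Fennick.
No other company's threshold is met.
Mei controls 4 companies.

4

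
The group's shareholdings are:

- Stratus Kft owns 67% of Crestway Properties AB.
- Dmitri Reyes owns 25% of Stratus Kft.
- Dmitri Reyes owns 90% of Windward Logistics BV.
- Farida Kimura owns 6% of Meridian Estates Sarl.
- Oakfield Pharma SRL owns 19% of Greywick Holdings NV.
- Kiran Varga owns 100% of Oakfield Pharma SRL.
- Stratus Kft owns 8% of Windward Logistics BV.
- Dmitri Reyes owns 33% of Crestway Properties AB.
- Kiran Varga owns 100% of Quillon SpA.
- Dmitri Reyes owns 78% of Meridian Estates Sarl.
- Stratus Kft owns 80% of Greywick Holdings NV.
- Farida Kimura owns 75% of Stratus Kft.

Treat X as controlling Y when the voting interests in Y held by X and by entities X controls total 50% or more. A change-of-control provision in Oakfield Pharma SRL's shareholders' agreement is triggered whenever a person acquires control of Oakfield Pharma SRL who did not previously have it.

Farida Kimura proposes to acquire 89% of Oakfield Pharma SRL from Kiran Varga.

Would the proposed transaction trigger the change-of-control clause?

Yes

The purchase adds only to Farida's holdings (Kiran's stake shrinks), so Farida is the only person who could newly come to control Oakfield.
Farida holds 75% of Stratus, so Farida controls Stratus.
Stratus holds 67% of Crestway, so Farida controls Crestway.
Stratus holds 80% of Greywick, so Farida controls Greywick.
Neither Farida nor any entity Farida controls holds any voting interest in Oakfield.
So before the transaction, Farida does not control Oakfield.
After the purchase, Farida holds 89% of Oakfield directly, and Kiran's stake falls to 11%.
Farida holds 89% of Oakfield, so Farida controls Oakfield.
Farida did not control Oakfield before and does after, so the clause is triggered.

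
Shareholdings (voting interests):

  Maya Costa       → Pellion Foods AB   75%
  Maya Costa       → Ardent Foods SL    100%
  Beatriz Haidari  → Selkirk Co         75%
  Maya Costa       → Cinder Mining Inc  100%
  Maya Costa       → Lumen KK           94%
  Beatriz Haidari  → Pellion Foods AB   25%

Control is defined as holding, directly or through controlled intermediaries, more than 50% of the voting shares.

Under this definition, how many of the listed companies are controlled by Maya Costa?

Maya holds 94% of Lumen, so Maya controls Lumen.
Maya holds 75% of Pellion, so Maya controls Pellion.
Maya holds 100% of Ardent, so Maya controls Ardent.
Maya holds 100% of Cinder, so Maya controls Cinder.
No other company's threshold is met.
Maya controls 4 companies.

4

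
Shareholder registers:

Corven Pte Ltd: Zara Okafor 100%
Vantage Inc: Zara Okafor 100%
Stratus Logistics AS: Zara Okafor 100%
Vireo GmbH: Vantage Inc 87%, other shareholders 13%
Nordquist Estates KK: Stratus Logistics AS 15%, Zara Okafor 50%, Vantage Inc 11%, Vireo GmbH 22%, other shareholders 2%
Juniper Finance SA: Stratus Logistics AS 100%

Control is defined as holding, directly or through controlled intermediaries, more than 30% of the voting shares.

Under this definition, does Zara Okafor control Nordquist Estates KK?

Zara holds 100% of Vantage, so Zara controls Vantage.
Vantage holds 87% of Vireo, so Zara controls Vireo.
Zara holds 100% of Stratus, so Zara controls Stratus.
Stratus and Zara and Vantage and Vireo together hold 15% + 50% + 11% + 22% = 98% of Nordquist, so Zara controls Nordquist.

Yes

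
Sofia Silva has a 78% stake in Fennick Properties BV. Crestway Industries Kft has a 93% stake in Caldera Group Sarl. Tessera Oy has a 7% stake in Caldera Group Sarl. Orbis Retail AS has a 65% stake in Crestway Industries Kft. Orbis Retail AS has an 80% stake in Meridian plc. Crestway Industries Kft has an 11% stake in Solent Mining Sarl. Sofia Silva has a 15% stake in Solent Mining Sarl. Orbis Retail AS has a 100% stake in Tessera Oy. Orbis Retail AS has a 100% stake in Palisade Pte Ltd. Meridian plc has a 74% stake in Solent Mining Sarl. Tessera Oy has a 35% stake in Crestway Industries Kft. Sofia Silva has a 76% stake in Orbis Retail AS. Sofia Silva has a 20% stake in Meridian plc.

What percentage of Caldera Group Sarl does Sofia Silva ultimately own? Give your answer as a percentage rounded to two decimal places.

76.00%

Sofia reaches Caldera along 3 paths.
Via Orbis → Tessera → Crestway: 76% × 100% × 35% × 93% = 24.738%.
Via Orbis → Crestway: 76% × 65% × 93% = 45.942%.
Via Orbis → Tessera: 76% × 100% × 7% = 5.32%.
Total: 24.738% + 45.942% + 5.32% = 76%.
Rounded: 76.00%.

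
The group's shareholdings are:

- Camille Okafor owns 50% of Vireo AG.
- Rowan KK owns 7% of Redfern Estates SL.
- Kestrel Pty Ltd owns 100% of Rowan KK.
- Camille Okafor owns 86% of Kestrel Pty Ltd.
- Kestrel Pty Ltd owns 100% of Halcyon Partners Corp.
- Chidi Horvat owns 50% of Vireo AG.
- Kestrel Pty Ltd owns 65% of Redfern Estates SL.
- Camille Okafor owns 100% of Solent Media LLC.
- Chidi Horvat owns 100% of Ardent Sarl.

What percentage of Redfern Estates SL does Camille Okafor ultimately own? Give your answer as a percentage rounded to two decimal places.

61.92%

Camille reaches Redfern along 2 paths.
Via Kestrel → Rowan: 86% × 100% × 7% = 6.02%.
Via Kestrel: 86% × 65% = 55.9%.
Total: 6.02% + 55.9% = 61.92%.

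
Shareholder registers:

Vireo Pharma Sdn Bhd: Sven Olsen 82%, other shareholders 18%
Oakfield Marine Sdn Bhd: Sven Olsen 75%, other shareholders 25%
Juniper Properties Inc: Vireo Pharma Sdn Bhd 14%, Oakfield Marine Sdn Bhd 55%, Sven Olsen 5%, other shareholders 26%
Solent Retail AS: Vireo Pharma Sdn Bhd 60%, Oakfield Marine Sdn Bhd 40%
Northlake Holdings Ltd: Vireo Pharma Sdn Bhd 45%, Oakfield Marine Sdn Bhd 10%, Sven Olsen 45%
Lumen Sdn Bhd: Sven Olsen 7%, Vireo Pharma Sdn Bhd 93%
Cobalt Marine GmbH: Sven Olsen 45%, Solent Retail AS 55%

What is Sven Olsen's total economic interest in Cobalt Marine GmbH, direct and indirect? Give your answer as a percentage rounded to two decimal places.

88.56%

Sven reaches Cobalt along 3 paths.
Direct stake: 45% = 45%.
Via Vireo → Solent: 82% × 60% × 55% = 27.06%.
Via Oakfield → Solent: 75% × 40% × 55% = 16.5%.
Total: 45% + 27.06% + 16.5% = 88.56%.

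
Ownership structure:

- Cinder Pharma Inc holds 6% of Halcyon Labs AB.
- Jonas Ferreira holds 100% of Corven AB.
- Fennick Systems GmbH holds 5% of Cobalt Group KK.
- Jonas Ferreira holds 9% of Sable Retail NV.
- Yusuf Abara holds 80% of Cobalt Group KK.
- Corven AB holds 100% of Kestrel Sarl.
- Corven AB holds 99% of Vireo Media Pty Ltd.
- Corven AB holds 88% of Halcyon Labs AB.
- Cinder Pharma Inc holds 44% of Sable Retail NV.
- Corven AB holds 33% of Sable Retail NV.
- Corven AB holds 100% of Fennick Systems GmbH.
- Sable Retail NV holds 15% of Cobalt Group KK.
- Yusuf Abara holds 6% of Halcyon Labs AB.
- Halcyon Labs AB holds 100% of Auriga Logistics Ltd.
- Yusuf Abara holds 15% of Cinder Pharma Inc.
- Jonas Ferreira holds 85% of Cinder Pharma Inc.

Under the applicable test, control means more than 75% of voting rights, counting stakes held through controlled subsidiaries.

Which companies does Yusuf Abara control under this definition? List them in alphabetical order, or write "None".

Yusuf holds 80% of Cobalt, so Yusuf controls Cobalt.
No other company's threshold is met.

Cobalt Group KK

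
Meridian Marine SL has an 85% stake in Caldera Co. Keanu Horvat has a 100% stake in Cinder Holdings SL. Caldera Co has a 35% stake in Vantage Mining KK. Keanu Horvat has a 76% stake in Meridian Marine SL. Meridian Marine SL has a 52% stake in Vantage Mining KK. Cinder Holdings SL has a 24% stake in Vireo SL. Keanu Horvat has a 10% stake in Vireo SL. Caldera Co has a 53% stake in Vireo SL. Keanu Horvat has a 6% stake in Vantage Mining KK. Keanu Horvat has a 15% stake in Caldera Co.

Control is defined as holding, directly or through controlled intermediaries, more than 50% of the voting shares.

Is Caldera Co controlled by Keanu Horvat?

Yes

Keanu holds 76% of Meridian, so Keanu controls Meridian.
Meridian and Keanu together hold 85% + 15% = 100% of Caldera, so Keanu controls Caldera.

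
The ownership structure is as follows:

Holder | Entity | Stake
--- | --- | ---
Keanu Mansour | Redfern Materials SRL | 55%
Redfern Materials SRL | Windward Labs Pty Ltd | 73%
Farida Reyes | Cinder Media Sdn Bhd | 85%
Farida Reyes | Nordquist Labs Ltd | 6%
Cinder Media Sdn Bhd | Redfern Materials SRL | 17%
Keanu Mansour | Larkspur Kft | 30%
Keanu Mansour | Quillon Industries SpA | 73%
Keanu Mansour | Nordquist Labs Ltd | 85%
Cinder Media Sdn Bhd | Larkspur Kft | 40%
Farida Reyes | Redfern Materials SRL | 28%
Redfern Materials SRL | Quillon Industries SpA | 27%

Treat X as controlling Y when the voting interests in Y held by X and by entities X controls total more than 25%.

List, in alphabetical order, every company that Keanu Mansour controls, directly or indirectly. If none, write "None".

Keanu holds 55% of Redfern, so Keanu controls Redfern.
Keanu holds 85% of Nordquist, so Keanu controls Nordquist.
Keanu holds 30% of Larkspur, so Keanu controls Larkspur.
Redfern holds 73% of Windward, so Keanu controls Windward.
Keanu and Redfern together hold 73% + 27% = 100% of Quillon, so Keanu controls Quillon.
No other company's threshold is met.

Larkspur Kft, Nordquist Labs Ltd, Quillon Industries SpA, Redfern Materials SRL, Windward Labs Pty Ltd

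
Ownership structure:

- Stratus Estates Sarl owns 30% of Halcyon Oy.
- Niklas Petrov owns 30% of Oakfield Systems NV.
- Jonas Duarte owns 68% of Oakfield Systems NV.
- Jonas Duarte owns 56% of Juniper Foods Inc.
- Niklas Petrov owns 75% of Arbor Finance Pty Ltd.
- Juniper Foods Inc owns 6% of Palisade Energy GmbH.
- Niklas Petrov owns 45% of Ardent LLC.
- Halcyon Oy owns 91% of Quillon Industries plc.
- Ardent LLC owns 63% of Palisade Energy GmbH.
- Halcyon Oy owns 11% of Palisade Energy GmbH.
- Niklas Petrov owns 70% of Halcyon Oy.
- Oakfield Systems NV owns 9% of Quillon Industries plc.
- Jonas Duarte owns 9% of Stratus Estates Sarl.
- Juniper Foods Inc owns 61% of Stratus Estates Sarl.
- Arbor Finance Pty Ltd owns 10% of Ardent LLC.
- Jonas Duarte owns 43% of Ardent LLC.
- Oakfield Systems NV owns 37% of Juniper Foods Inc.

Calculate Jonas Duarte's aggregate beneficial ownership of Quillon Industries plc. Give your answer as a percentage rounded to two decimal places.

Jonas reaches Quillon along 4 paths.
Via Juniper → Stratus → Halcyon: 56% × 61% × 30% × 91% = 9.32568%.
Via Oakfield → Juniper → Stratus → Halcyon: 68% × 37% × 61% × 30% × 91% = 4.1898948%.
Via Stratus → Halcyon: 9% × 30% × 91% = 2.457%.
Via Oakfield: 68% × 9% = 6.12%.
Total: 9.32568% + 4.1898948% + 2.457% + 6.12% = 22.0925748%.
Rounded: 22.09%.

22.09%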